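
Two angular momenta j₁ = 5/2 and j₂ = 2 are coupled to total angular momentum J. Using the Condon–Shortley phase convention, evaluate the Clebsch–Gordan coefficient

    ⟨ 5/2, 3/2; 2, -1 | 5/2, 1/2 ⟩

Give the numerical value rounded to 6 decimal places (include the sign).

+√(6/35) = +0.414039

√[6·2!3!2!/8! · 4!1!1!3!3!2!] = √(216/35)
  +(−1)^0/∏(0,2,1,1,2,1)! = 1/4  (running 1/4)
  +(−1)^1/∏(1,1,0,0,3,2)! = -1/12  (running 1/6)
⟨..|..⟩ = √(216/35)·(1/6) = +0.414039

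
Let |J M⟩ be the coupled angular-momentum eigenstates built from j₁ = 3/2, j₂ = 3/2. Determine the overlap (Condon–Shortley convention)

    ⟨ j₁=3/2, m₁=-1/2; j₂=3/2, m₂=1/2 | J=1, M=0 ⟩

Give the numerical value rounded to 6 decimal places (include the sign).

triangle: 2!*1!*1!/5! = 2/120
(j±m)!: 1!*2!*2!*1!*1!*1! = 4
prefactor² = (2J+1)*Δ*N² = 1/5
  k=1: −1/(1!*1!*1!*1!*0!*0!) = -1
  k=2: +1/(2!*0!*0!*0!*1!*1!) = 1/2
Σ = -1/2  ⇒  CG² = 1/5*(-1/2)² = 1/20
CG = −√(1/20) = -0.223607

−√(1/20) = -0.223607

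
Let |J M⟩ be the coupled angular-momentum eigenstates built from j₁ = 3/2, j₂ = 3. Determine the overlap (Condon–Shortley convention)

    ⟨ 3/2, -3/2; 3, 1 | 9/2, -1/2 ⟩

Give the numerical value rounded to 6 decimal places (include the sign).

j₁+j₂−J=0  J+j₁−j₂=3  J−j₁+j₂=6  j₁+j₂+J+1=10
(j₁±m₁, j₂±m₂, J±M) = (0,3,4,2,4,5)
P² = 69120/7
sum k=0..0:
  [0] +1/288 = 1/288
S = 1/288
C² = P²·S² = 5/42 ; C = +0.345033

+√(5/42) = +0.345033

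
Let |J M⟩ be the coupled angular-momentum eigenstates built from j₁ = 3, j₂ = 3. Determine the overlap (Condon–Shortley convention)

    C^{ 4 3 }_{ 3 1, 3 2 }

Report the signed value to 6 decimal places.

-0.301511  (= −√(1/11))

triangle: 2!*4!*4!/11! = 1152/39916800
(j±m)!: 4!*2!*5!*1!*7!*1! = 29030400
prefactor² = (2J+1)*Δ*N² = 82944/11
  k=1: −1/(1!*1!*1!*4!*3!*0!) = -1/144
  k=2: +1/(2!*0!*0!*3!*4!*1!) = 1/288
Σ = -1/288  ⇒  CG² = 82944/11*(-1/288)² = 1/11
CG = −√(1/11) = -0.301511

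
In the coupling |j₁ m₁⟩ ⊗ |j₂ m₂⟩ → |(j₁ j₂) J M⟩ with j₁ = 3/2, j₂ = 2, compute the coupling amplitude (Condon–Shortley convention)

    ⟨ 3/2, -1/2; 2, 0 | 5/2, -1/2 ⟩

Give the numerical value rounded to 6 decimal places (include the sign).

−√(3/35) ≈ -0.292770

triangle: 1!×2!×3!/7! = 12/5040
(j±m)!: 1!×2!×2!×2!×2!×3! = 96
prefactor² = (2J+1)×Δ×N² = 48/35
  k=0: +1/(0!×1!×2!×2!×0!×1!) = 1/4
  k=1: −1/(1!×0!×1!×1!×1!×2!) = -1/2
Σ = -1/4  ⇒  CG² = 48/35×(-1/4)² = 3/35
CG = −√(3/35) = -0.292770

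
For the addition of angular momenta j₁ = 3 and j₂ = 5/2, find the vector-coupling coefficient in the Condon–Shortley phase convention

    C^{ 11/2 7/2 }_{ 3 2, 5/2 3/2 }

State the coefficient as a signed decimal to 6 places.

triangle: 0!*6!*5!/12! = 86400/479001600
(j±m)!: 5!*1!*4!*1!*9!*2! = 2090188800
prefactor² = (2J+1)*Δ*N² = 49766400/11
  k=0: +1/(0!*0!*1!*4!*5!*1!) = 1/2880
Σ = 1/2880  ⇒  CG² = 49766400/11*1/2880² = 6/11
CG = +√(6/11) = +0.738549

+0.738549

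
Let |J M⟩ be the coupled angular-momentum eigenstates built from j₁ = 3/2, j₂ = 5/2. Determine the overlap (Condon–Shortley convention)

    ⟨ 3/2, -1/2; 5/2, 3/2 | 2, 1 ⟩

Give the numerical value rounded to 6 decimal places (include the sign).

+0.154303

√[5·2!1!3!/7! · 1!2!4!1!3!1!] = √(24/7)
  +(−1)^1/∏(1,1,1,3,0,0)! = -1/6  (running -1/6)
  +(−1)^2/∏(2,0,0,2,1,1)! = 1/4  (running 1/12)
⟨..|..⟩ = √(24/7)·(1/12) = +0.154303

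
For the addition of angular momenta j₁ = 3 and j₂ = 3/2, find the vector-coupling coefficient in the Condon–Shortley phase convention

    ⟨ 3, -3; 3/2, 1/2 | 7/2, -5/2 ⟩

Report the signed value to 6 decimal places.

-0.617213  (= −√(8/21))

j₁+j₂−J=1  J+j₁−j₂=5  J−j₁+j₂=2  j₁+j₂+J+1=9
(j₁±m₁, j₂±m₂, J±M) = (0,6,2,1,1,6)
P² = 38400/7
sum k=1..1:
  [1] −1/120 = -1/120
S = -1/120
C² = P²·S² = 8/21 ; C = -0.617213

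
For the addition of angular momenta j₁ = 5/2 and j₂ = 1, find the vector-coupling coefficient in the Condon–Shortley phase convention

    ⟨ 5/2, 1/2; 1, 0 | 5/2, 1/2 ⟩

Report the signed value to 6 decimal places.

triangle: 1!*4!*1!/7! = 24/5040
(j±m)!: 3!*2!*1!*1!*3!*2! = 144
prefactor² = (2J+1)*Δ*N² = 144/35
  k=0: +1/(0!*1!*2!*1!*2!*0!) = 1/4
  k=1: −1/(1!*0!*1!*0!*3!*1!) = -1/6
Σ = 1/12  ⇒  CG² = 144/35*1/12² = 1/35
CG = +√(1/35) = +0.169031

+0.169031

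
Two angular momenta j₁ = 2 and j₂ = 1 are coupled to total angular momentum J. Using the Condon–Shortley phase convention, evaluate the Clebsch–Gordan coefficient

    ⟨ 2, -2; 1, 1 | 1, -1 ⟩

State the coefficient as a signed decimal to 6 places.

√[3·2!2!0!/5! · 0!4!2!0!0!2!] = √(48/5)
  +(−1)^2/∏(2,0,2,0,0,0)! = 1/4  (running 1/4)
⟨..|..⟩ = √(48/5)·(1/4) = +0.774597

+0.774597  (= +√(3/5))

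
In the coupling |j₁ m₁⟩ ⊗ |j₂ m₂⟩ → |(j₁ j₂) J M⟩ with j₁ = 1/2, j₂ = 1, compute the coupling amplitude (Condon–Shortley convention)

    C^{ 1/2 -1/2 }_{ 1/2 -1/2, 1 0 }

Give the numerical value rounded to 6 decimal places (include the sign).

√[2·1!0!1!/3! · 0!1!1!1!0!1!] = √(1/3)
  +(−1)^1/∏(1,0,0,0,0,1)! = -1  (running -1)
⟨..|..⟩ = √(1/3)·(-1) = -0.577350

-0.577350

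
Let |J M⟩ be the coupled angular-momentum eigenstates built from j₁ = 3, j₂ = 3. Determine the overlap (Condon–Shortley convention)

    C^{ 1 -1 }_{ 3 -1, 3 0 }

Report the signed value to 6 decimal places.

triangle: 5!×1!×1!/8! = 120/40320
(j±m)!: 2!×4!×3!×3!×0!×2! = 3456
prefactor² = (2J+1)×Δ×N² = 216/7
  k=3: −1/(3!×2!×1!×0!×0!×1!) = -1/12
Σ = -1/12  ⇒  CG² = 216/7×(-1/12)² = 3/14
CG = −√(3/14) = -0.462910

-0.462910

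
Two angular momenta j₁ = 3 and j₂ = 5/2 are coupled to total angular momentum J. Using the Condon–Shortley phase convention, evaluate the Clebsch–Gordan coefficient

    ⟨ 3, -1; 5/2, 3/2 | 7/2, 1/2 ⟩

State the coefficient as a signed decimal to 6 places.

j₁+j₂−J=2  J+j₁−j₂=4  J−j₁+j₂=3  j₁+j₂+J+1=10
(j₁±m₁, j₂±m₂, J±M) = (2,4,4,1,4,3)
P² = 18432/175
sum k=1..2:
  [1] −1/36 = -1/36
  [2] +1/16 = 1/16
S = 5/144
C² = P²·S² = 8/63 ; C = +0.356348

+0.356348  (= +√(8/63))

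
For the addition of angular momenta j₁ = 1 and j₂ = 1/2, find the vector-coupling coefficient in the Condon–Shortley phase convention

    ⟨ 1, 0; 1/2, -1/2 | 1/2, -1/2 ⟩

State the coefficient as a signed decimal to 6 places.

√[2·1!1!0!/3! · 1!1!0!1!0!1!] = √(1/3)
  +(−1)^0/∏(0,1,1,0,0,0)! = 1  (running 1)
⟨..|..⟩ = √(1/3)·(1) = +0.577350

+√(1/3) ≈ +0.577350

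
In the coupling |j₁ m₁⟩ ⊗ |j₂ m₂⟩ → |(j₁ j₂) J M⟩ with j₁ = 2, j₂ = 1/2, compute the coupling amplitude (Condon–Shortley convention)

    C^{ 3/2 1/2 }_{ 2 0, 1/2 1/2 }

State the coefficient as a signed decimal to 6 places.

√[4·1!3!0!/5! · 2!2!1!0!2!1!] = √(8/5)
  +(−1)^1/∏(1,0,1,0,2,0)! = -1/2  (running -1/2)
⟨..|..⟩ = √(8/5)·(-1/2) = -0.632456

-0.632456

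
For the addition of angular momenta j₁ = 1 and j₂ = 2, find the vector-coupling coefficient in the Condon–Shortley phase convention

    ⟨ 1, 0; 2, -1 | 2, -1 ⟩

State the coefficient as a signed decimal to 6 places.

+0.408248  (= +√(1/6))

√[5·1!1!3!/6! · 1!1!1!3!1!3!] = √(3/2)
  +(−1)^0/∏(0,1,1,1,0,2)! = 1/2  (running 1/2)
  +(−1)^1/∏(1,0,0,0,1,3)! = -1/6  (running 1/3)
⟨..|..⟩ = √(3/2)·(1/3) = +0.408248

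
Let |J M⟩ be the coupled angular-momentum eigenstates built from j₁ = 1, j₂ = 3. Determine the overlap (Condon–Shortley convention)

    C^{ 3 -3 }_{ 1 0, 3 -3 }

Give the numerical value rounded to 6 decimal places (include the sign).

√[7·1!1!5!/8! · 1!1!0!6!0!6!] = √(10800)
  +(−1)^0/∏(0,1,1,0,0,5)! = 1/120  (running 1/120)
⟨..|..⟩ = √(10800)·(1/120) = +0.866025

+√(3/4) = +0.866025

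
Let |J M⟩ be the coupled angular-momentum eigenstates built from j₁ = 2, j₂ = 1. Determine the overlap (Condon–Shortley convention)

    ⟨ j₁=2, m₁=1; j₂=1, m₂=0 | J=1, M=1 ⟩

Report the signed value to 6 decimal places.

triangle: 2!*2!*0!/5! = 4/120
(j±m)!: 3!*1!*1!*1!*2!*0! = 12
prefactor² = (2J+1)*Δ*N² = 6/5
  k=1: −1/(1!*1!*0!*0!*2!*0!) = -1/2
Σ = -1/2  ⇒  CG² = 6/5*(-1/2)² = 3/10
CG = −√(3/10) = -0.547723

-0.547723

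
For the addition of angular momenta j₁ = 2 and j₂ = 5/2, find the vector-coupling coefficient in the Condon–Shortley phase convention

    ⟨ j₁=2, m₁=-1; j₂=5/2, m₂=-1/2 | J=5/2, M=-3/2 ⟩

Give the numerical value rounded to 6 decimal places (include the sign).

−√(6/35) ≈ -0.414039

√[6·2!2!3!/8! · 1!3!2!3!1!4!] = √(216/35)
  +(−1)^1/∏(1,1,2,1,0,2)! = -1/4  (running -1/4)
  +(−1)^2/∏(2,0,1,0,1,3)! = 1/12  (running -1/6)
⟨..|..⟩ = √(216/35)·(-1/6) = -0.414039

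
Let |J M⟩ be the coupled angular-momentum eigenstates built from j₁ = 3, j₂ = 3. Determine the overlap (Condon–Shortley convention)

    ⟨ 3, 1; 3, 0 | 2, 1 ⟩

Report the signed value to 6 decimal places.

√[5·4!2!2!/9! · 4!2!3!3!3!1!] = √(96/7)
  +(−1)^1/∏(1,3,1,2,1,0)! = -1/12  (running -1/12)
  +(−1)^2/∏(2,2,0,1,2,1)! = 1/8  (running 1/24)
⟨..|..⟩ = √(96/7)·(1/24) = +0.154303

+0.154303  (= +√(1/42))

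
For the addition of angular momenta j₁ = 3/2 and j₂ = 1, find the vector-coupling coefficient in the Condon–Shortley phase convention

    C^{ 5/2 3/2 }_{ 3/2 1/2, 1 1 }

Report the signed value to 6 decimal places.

j₁+j₂−J=0  J+j₁−j₂=3  J−j₁+j₂=2  j₁+j₂+J+1=6
(j₁±m₁, j₂±m₂, J±M) = (2,1,2,0,4,1)
P² = 48/5
sum k=0..0:
  [0] +1/4 = 1/4
S = 1/4
C² = P²·S² = 3/5 ; C = +0.774597

+0.774597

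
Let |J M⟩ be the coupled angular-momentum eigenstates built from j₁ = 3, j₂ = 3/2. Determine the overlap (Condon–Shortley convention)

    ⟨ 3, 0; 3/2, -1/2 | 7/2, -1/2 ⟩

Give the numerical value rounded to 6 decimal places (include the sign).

j₁+j₂−J=1  J+j₁−j₂=5  J−j₁+j₂=2  j₁+j₂+J+1=9
(j₁±m₁, j₂±m₂, J±M) = (3,3,1,2,3,4)
P² = 384/7
sum k=0..1:
  [0] +1/12 = 1/12
  [1] −1/24 = -1/24
S = 1/24
C² = P²·S² = 2/21 ; C = +0.308607

+√(2/21) ≈ +0.308607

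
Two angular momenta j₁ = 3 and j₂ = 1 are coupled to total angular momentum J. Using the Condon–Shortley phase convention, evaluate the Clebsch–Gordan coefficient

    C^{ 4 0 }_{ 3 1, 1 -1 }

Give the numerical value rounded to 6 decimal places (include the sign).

triangle: 0!*6!*2!/9! = 1440/362880
(j±m)!: 4!*2!*0!*2!*4!*4! = 55296
prefactor² = (2J+1)*Δ*N² = 13824/7
  k=0: +1/(0!*0!*2!*0!*4!*2!) = 1/96
Σ = 1/96  ⇒  CG² = 13824/7*1/96² = 3/14
CG = +√(3/14) = +0.462910

+0.462910  (= +√(3/14))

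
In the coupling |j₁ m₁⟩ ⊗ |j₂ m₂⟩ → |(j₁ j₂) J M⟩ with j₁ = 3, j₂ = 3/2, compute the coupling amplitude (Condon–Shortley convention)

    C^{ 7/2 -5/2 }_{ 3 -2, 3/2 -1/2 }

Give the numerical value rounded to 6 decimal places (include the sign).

-0.377964  (= −√(1/7))

√[8·1!5!2!/9! · 1!5!1!2!1!6!] = √(6400/7)
  +(−1)^0/∏(0,1,5,1,0,1)! = 1/120  (running 1/120)
  +(−1)^1/∏(1,0,4,0,1,2)! = -1/48  (running -1/80)
⟨..|..⟩ = √(6400/7)·(-1/80) = -0.377964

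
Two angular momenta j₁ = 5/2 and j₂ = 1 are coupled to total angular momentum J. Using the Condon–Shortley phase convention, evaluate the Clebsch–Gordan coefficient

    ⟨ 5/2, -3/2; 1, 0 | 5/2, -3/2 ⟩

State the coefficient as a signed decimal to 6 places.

−√(9/35) ≈ -0.507093

triangle: 1!*4!*1!/7! = 24/5040
(j±m)!: 1!*4!*1!*1!*1!*4! = 576
prefactor² = (2J+1)*Δ*N² = 576/35
  k=0: +1/(0!*1!*4!*1!*0!*0!) = 1/24
  k=1: −1/(1!*0!*3!*0!*1!*1!) = -1/6
Σ = -1/8  ⇒  CG² = 576/35*(-1/8)² = 9/35
CG = −√(9/35) = -0.507093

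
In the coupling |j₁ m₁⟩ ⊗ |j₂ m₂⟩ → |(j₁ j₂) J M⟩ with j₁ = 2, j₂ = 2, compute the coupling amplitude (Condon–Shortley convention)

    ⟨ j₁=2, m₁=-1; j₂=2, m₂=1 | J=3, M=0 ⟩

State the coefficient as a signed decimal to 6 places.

−√(2/5) = -0.632456

j₁+j₂−J=1  J+j₁−j₂=3  J−j₁+j₂=3  j₁+j₂+J+1=8
(j₁±m₁, j₂±m₂, J±M) = (1,3,3,1,3,3)
P² = 81/10
sum k=0..1:
  [0] +1/36 = 1/36
  [1] −1/4 = -1/4
S = -2/9
C² = P²·S² = 2/5 ; C = -0.632456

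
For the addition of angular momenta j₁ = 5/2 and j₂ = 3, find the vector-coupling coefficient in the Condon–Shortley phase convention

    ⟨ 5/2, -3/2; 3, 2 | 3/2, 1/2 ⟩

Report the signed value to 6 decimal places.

√[4·4!1!2!/8! · 1!4!5!1!2!1!] = √(192/7)
  +(−1)^3/∏(3,1,1,2,0,0)! = -1/12  (running -1/12)
  +(−1)^4/∏(4,0,0,1,1,1)! = 1/24  (running -1/24)
⟨..|..⟩ = √(192/7)·(-1/24) = -0.218218

−√(1/21) ≈ -0.218218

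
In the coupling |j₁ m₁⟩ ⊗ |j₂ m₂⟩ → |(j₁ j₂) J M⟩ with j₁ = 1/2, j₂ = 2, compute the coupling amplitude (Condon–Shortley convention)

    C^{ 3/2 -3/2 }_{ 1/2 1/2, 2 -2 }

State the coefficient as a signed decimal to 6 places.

j₁+j₂−J=1  J+j₁−j₂=0  J−j₁+j₂=3  j₁+j₂+J+1=5
(j₁±m₁, j₂±m₂, J±M) = (1,0,0,4,0,3)
P² = 144/5
sum k=0..0:
  [0] +1/6 = 1/6
S = 1/6
C² = P²·S² = 4/5 ; C = +0.894427

+√(4/5) ≈ +0.894427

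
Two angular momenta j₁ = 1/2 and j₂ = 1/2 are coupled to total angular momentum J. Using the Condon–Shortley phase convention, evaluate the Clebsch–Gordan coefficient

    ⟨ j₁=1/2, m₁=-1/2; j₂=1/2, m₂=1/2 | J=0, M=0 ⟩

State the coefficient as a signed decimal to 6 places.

−√(1/2) = -0.707107

triangle: 1!·0!·0!/2! = 1/2
(j±m)!: 0!·1!·1!·0!·0!·0! = 1
prefactor² = (2J+1)·Δ·N² = 1/2
  k=1: −1/(1!·0!·0!·0!·0!·0!) = -1
Σ = -1  ⇒  CG² = 1/2·(-1)² = 1/2
CG = −√(1/2) = -0.707107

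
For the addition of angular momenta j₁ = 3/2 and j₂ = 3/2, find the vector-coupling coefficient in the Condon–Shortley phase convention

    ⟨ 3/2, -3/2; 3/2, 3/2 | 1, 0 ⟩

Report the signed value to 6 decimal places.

triangle: 2!*1!*1!/5! = 2/120
(j±m)!: 0!*3!*3!*0!*1!*1! = 36
prefactor² = (2J+1)*Δ*N² = 9/5
  k=2: +1/(2!*0!*1!*1!*0!*0!) = 1/2
Σ = 1/2  ⇒  CG² = 9/5*1/2² = 9/20
CG = +√(9/20) = +0.670820

+0.670820  (= +√(9/20))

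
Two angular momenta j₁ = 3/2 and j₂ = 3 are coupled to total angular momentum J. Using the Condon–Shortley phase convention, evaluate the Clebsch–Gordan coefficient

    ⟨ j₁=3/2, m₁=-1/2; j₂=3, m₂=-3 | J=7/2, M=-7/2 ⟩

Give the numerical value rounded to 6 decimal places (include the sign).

j₁+j₂−J=1  J+j₁−j₂=2  J−j₁+j₂=5  j₁+j₂+J+1=9
(j₁±m₁, j₂±m₂, J±M) = (1,2,0,6,0,7)
P² = 38400
sum k=0..0:
  [0] +1/240 = 1/240
S = 1/240
C² = P²·S² = 2/3 ; C = +0.816497

+0.816497  (= +√(2/3))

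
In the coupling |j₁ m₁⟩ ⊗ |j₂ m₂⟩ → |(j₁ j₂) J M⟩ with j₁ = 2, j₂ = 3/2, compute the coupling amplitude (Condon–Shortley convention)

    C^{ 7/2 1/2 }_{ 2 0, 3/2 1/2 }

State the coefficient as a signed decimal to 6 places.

+0.717137

j₁+j₂−J=0  J+j₁−j₂=4  J−j₁+j₂=3  j₁+j₂+J+1=8
(j₁±m₁, j₂±m₂, J±M) = (2,2,2,1,4,3)
P² = 1152/35
sum k=0..0:
  [0] +1/8 = 1/8
S = 1/8
C² = P²·S² = 18/35 ; C = +0.717137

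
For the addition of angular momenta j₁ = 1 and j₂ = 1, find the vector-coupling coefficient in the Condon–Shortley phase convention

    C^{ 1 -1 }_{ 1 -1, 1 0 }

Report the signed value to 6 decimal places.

−√(1/2) ≈ -0.707107

√[3·1!1!1!/4! · 0!2!1!1!0!2!] = √(1/2)
  +(−1)^1/∏(1,0,1,0,0,1)! = -1  (running -1)
⟨..|..⟩ = √(1/2)·(-1) = -0.707107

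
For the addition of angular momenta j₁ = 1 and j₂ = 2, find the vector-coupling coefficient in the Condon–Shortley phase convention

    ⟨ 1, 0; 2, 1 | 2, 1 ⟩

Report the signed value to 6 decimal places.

-0.408248  (= −√(1/6))

√[5·1!1!3!/6! · 1!1!3!1!3!1!] = √(3/2)
  +(−1)^0/∏(0,1,1,3,0,0)! = 1/6  (running 1/6)
  +(−1)^1/∏(1,0,0,2,1,1)! = -1/2  (running -1/3)
⟨..|..⟩ = √(3/2)·(-1/3) = -0.408248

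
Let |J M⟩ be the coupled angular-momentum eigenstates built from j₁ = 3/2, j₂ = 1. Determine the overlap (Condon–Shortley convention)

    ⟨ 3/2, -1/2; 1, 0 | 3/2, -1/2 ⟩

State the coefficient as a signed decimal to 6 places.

−√(1/15) ≈ -0.258199

j₁+j₂−J=1  J+j₁−j₂=2  J−j₁+j₂=1  j₁+j₂+J+1=5
(j₁±m₁, j₂±m₂, J±M) = (1,2,1,1,1,2)
P² = 4/15
sum k=0..1:
  [0] +1/2 = 1/2
  [1] −1/1 = -1
S = -1/2
C² = P²·S² = 1/15 ; C = -0.258199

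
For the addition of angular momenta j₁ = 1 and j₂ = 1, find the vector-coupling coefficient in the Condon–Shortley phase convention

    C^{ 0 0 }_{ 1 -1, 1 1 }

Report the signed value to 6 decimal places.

triangle: 2!*0!*0!/3! = 2/6
(j±m)!: 0!*2!*2!*0!*0!*0! = 4
prefactor² = (2J+1)*Δ*N² = 4/3
  k=2: +1/(2!*0!*0!*0!*0!*0!) = 1/2
Σ = 1/2  ⇒  CG² = 4/3*1/2² = 1/3
CG = +√(1/3) = +0.577350

+0.577350  (= +√(1/3))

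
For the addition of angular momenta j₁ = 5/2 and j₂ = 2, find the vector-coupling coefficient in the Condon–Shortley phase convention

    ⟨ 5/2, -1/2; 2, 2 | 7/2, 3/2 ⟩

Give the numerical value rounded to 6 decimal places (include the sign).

j₁+j₂−J=1  J+j₁−j₂=4  J−j₁+j₂=3  j₁+j₂+J+1=9
(j₁±m₁, j₂±m₂, J±M) = (2,3,4,0,5,2)
P² = 1536/7
sum k=1..1:
  [1] −1/24 = -1/24
S = -1/24
C² = P²·S² = 8/21 ; C = -0.617213

-0.617213  (= −√(8/21))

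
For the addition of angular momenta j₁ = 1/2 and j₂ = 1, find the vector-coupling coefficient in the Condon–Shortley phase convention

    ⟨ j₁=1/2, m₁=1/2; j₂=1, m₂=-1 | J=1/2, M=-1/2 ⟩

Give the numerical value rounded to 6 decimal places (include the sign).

+√(2/3) ≈ +0.816497

j₁+j₂−J=1  J+j₁−j₂=0  J−j₁+j₂=1  j₁+j₂+J+1=3
(j₁±m₁, j₂±m₂, J±M) = (1,0,0,2,0,1)
P² = 2/3
sum k=0..0:
  [0] +1/1 = 1
S = 1
C² = P²·S² = 2/3 ; C = +0.816497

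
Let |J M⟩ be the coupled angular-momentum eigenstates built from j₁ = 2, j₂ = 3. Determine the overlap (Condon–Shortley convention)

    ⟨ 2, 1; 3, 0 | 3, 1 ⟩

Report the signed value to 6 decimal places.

-0.182574  (= −√(1/30))

triangle: 2!·2!·4!/9! = 96/362880
(j±m)!: 3!·1!·3!·3!·4!·2! = 10368
prefactor² = (2J+1)·Δ·N² = 96/5
  k=0: +1/(0!·2!·1!·3!·1!·1!) = 1/12
  k=1: −1/(1!·1!·0!·2!·2!·2!) = -1/8
Σ = -1/24  ⇒  CG² = 96/5·(-1/24)² = 1/30
CG = −√(1/30) = -0.182574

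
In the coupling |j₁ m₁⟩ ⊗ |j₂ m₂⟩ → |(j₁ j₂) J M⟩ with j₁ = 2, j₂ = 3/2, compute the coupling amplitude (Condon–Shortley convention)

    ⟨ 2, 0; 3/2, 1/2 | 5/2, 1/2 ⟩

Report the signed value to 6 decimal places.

√[6·1!3!2!/7! · 2!2!2!1!3!2!] = √(48/35)
  +(−1)^0/∏(0,1,2,2,1,0)! = 1/4  (running 1/4)
  +(−1)^1/∏(1,0,1,1,2,1)! = -1/2  (running -1/4)
⟨..|..⟩ = √(48/35)·(-1/4) = -0.292770

-0.292770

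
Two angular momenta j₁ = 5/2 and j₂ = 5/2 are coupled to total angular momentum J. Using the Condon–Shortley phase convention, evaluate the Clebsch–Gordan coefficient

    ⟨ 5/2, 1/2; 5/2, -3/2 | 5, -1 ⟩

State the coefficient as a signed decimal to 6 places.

+0.487950

j₁+j₂−J=0  J+j₁−j₂=5  J−j₁+j₂=5  j₁+j₂+J+1=11
(j₁±m₁, j₂±m₂, J±M) = (3,2,1,4,4,6)
P² = 138240/7
sum k=0..0:
  [0] +1/288 = 1/288
S = 1/288
C² = P²·S² = 5/21 ; C = +0.487950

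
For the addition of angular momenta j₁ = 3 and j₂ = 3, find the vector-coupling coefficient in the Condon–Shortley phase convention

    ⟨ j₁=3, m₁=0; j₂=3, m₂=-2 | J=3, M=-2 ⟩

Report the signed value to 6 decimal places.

−√(1/6) = -0.408248

√[7·3!3!3!/10! · 3!3!1!5!1!5!] = √(216)
  +(−1)^0/∏(0,3,3,1,0,2)! = 1/72  (running 1/72)
  +(−1)^1/∏(1,2,2,0,1,3)! = -1/24  (running -1/36)
⟨..|..⟩ = √(216)·(-1/36) = -0.408248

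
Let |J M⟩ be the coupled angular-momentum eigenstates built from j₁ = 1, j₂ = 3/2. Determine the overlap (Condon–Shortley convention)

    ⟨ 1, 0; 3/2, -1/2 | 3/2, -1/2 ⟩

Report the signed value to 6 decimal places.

√[4·1!1!2!/5! · 1!1!1!2!1!2!] = √(4/15)
  +(−1)^0/∏(0,1,1,1,0,1)! = 1  (running 1)
  +(−1)^1/∏(1,0,0,0,1,2)! = -1/2  (running 1/2)
⟨..|..⟩ = √(4/15)·(1/2) = +0.258199

+0.258199  (= +√(1/15))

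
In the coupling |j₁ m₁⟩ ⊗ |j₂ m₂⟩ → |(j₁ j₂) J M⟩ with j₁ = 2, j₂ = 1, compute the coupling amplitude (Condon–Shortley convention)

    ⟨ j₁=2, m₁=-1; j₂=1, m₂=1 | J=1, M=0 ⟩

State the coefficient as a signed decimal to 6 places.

j₁+j₂−J=2  J+j₁−j₂=2  J−j₁+j₂=0  j₁+j₂+J+1=5
(j₁±m₁, j₂±m₂, J±M) = (1,3,2,0,1,1)
P² = 6/5
sum k=2..2:
  [2] +1/2 = 1/2
S = 1/2
C² = P²·S² = 3/10 ; C = +0.547723

+√(3/10) = +0.547723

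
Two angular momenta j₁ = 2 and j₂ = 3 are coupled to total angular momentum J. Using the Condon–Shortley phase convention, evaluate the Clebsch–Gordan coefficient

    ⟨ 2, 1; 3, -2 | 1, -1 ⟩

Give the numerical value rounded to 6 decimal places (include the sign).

−√(2/7) = -0.534522

j₁+j₂−J=4  J+j₁−j₂=0  J−j₁+j₂=2  j₁+j₂+J+1=7
(j₁±m₁, j₂±m₂, J±M) = (3,1,1,5,0,2)
P² = 288/7
sum k=1..1:
  [1] −1/12 = -1/12
S = -1/12
C² = P²·S² = 2/7 ; C = -0.534522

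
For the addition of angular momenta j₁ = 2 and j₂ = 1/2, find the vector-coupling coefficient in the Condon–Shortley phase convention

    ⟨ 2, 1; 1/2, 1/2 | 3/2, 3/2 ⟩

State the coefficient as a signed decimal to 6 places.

j₁+j₂−J=1  J+j₁−j₂=3  J−j₁+j₂=0  j₁+j₂+J+1=5
(j₁±m₁, j₂±m₂, J±M) = (3,1,1,0,3,0)
P² = 36/5
sum k=1..1:
  [1] −1/6 = -1/6
S = -1/6
C² = P²·S² = 1/5 ; C = -0.447214

−√(1/5) ≈ -0.447214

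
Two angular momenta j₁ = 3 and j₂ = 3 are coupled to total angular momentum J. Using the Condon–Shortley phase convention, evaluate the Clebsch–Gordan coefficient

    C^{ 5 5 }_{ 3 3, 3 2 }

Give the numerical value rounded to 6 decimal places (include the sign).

+0.707107

√[11·1!5!5!/12! · 6!0!5!1!10!0!] = √(103680000)
  +(−1)^0/∏(0,1,0,5,5,0)! = 1/14400  (running 1/14400)
⟨..|..⟩ = √(103680000)·(1/14400) = +0.707107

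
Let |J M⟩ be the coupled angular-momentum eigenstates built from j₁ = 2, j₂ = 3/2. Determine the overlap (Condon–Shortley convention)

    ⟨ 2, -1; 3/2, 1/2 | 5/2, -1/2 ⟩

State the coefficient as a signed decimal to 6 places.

-0.597614  (= −√(5/14))

triangle: 1!×3!×2!/7! = 12/5040
(j±m)!: 1!×3!×2!×1!×2!×3! = 144
prefactor² = (2J+1)×Δ×N² = 72/35
  k=0: +1/(0!×1!×3!×2!×0!×0!) = 1/12
  k=1: −1/(1!×0!×2!×1!×1!×1!) = -1/2
Σ = -5/12  ⇒  CG² = 72/35×(-5/12)² = 5/14
CG = −√(5/14) = -0.597614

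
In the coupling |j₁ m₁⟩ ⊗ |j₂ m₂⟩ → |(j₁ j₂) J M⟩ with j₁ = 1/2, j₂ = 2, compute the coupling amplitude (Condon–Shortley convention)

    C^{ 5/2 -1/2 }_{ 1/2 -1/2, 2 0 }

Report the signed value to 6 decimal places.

+0.774597

√[6·0!1!4!/6! · 0!1!2!2!2!3!] = √(48/5)
  +(−1)^0/∏(0,0,1,2,0,2)! = 1/4  (running 1/4)
⟨..|..⟩ = √(48/5)·(1/4) = +0.774597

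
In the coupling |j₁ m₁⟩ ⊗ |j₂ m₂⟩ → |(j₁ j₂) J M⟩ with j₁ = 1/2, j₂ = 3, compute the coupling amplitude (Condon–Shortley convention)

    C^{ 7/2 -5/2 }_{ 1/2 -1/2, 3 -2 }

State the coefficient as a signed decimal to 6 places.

j₁+j₂−J=0  J+j₁−j₂=1  J−j₁+j₂=6  j₁+j₂+J+1=8
(j₁±m₁, j₂±m₂, J±M) = (0,1,1,5,1,6)
P² = 86400/7
sum k=0..0:
  [0] +1/120 = 1/120
S = 1/120
C² = P²·S² = 6/7 ; C = +0.925820

+0.925820  (= +√(6/7))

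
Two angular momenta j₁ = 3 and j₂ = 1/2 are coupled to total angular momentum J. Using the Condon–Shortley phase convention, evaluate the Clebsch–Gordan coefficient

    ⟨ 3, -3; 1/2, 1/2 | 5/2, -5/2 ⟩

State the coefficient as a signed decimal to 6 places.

−√(6/7) ≈ -0.925820

triangle: 1!×5!×0!/7! = 120/5040
(j±m)!: 0!×6!×1!×0!×0!×5! = 86400
prefactor² = (2J+1)×Δ×N² = 86400/7
  k=1: −1/(1!×0!×5!×0!×0!×0!) = -1/120
Σ = -1/120  ⇒  CG² = 86400/7×(-1/120)² = 6/7
CG = −√(6/7) = -0.925820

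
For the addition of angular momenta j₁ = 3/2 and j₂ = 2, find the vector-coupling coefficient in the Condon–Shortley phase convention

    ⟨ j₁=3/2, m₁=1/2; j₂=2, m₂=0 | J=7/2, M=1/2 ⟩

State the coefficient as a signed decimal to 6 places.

+√(18/35) = +0.717137

√[8·0!3!4!/8! · 2!1!2!2!4!3!] = √(1152/35)
  +(−1)^0/∏(0,0,1,2,2,2)! = 1/8  (running 1/8)
⟨..|..⟩ = √(1152/35)·(1/8) = +0.717137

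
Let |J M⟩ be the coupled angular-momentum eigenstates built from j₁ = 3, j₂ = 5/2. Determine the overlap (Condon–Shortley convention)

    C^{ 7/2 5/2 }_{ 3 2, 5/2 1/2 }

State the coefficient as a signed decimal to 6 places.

√[8·2!4!3!/10! · 5!1!3!2!6!1!] = √(4608/7)
  +(−1)^0/∏(0,2,1,3,3,0)! = 1/72  (running 1/72)
  +(−1)^1/∏(1,1,0,2,4,1)! = -1/48  (running -1/144)
⟨..|..⟩ = √(4608/7)·(-1/144) = -0.178174

−√(2/63) = -0.178174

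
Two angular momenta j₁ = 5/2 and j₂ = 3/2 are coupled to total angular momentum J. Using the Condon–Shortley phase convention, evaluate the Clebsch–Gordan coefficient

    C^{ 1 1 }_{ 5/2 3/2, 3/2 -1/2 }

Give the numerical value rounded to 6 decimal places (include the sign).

j₁+j₂−J=3  J+j₁−j₂=2  J−j₁+j₂=0  j₁+j₂+J+1=6
(j₁±m₁, j₂±m₂, J±M) = (4,1,1,2,2,0)
P² = 24/5
sum k=1..1:
  [1] −1/4 = -1/4
S = -1/4
C² = P²·S² = 3/10 ; C = -0.547723

−√(3/10) = -0.547723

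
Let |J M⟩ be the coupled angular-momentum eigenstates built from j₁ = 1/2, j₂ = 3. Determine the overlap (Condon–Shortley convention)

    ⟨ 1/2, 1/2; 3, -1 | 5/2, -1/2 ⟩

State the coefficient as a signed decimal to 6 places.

+0.755929

triangle: 1!·0!·5!/7! = 120/5040
(j±m)!: 1!·0!·2!·4!·2!·3! = 576
prefactor² = (2J+1)·Δ·N² = 576/7
  k=0: +1/(0!·1!·0!·2!·0!·3!) = 1/12
Σ = 1/12  ⇒  CG² = 576/7·1/12² = 4/7
CG = +√(4/7) = +0.755929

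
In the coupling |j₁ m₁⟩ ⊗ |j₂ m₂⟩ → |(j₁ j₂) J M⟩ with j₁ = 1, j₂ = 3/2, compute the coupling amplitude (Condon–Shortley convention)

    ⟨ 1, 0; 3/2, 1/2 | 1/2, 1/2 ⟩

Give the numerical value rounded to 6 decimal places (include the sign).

√[2·2!0!1!/4! · 1!1!2!1!1!0!] = √(1/3)
  +(−1)^1/∏(1,1,0,1,0,0)! = -1  (running -1)
⟨..|..⟩ = √(1/3)·(-1) = -0.577350

−√(1/3) ≈ -0.577350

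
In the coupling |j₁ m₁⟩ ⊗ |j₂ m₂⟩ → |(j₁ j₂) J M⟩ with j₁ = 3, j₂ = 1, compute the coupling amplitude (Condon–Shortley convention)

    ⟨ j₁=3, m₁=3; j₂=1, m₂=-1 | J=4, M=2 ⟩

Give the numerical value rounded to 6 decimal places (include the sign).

√[9·0!6!2!/9! · 6!0!0!2!6!2!] = √(518400/7)
  +(−1)^0/∏(0,0,0,0,6,2)! = 1/1440  (running 1/1440)
⟨..|..⟩ = √(518400/7)·(1/1440) = +0.188982

+0.188982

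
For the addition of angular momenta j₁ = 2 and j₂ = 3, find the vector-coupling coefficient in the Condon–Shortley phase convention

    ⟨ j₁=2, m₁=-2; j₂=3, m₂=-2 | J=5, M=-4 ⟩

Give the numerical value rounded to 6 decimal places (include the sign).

+0.774597  (= +√(3/5))

√[11·0!4!6!/11! · 0!4!1!5!1!9!] = √(4976640)
  +(−1)^0/∏(0,0,4,1,0,5)! = 1/2880  (running 1/2880)
⟨..|..⟩ = √(4976640)·(1/2880) = +0.774597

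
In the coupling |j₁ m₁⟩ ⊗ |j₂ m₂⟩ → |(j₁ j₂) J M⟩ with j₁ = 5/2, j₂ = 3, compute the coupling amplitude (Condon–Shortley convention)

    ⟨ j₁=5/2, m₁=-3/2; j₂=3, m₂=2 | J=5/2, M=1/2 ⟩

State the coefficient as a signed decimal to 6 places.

-0.267261  (= −√(1/14))

√[6·3!2!3!/9! · 1!4!5!1!3!2!] = √(288/7)
  +(−1)^2/∏(2,1,2,3,0,0)! = 1/24  (running 1/24)
  +(−1)^3/∏(3,0,1,2,1,1)! = -1/12  (running -1/24)
⟨..|..⟩ = √(288/7)·(-1/24) = -0.267261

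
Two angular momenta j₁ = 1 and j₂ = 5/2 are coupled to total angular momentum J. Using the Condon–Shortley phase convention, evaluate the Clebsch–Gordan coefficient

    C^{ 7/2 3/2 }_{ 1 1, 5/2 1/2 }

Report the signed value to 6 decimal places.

√[8·0!2!5!/8! · 2!0!3!2!5!2!] = √(1920/7)
  +(−1)^0/∏(0,0,0,3,2,2)! = 1/24  (running 1/24)
⟨..|..⟩ = √(1920/7)·(1/24) = +0.690066

+0.690066  (= +√(10/21))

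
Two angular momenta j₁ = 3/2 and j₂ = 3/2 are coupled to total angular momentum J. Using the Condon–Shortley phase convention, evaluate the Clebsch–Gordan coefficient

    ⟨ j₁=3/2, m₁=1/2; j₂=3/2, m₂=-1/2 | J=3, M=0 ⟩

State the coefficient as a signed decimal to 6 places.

+√(9/20) = +0.670820

√[7·0!3!3!/7! · 2!1!1!2!3!3!] = √(36/5)
  +(−1)^0/∏(0,0,1,1,2,2)! = 1/4  (running 1/4)
⟨..|..⟩ = √(36/5)·(1/4) = +0.670820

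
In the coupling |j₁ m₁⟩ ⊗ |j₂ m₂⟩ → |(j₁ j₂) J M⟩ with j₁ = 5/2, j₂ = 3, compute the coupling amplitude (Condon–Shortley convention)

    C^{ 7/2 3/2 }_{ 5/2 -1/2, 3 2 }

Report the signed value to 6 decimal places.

+√(2/21) = +0.308607

j₁+j₂−J=2  J+j₁−j₂=3  J−j₁+j₂=4  j₁+j₂+J+1=10
(j₁±m₁, j₂±m₂, J±M) = (2,3,5,1,5,2)
P² = 1536/7
sum k=1..2:
  [1] −1/48 = -1/48
  [2] +1/24 = 1/24
S = 1/48
C² = P²·S² = 2/21 ; C = +0.308607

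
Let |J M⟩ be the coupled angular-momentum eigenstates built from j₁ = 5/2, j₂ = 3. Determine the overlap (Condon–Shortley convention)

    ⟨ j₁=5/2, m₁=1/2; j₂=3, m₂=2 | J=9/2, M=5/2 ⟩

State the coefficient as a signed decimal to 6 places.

−√(49/198) ≈ -0.497468

j₁+j₂−J=1  J+j₁−j₂=4  J−j₁+j₂=5  j₁+j₂+J+1=11
(j₁±m₁, j₂±m₂, J±M) = (3,2,5,1,7,2)
P² = 115200/11
sum k=0..1:
  [0] +1/480 = 1/480
  [1] −1/144 = -1/144
S = -7/1440
C² = P²·S² = 49/198 ; C = -0.497468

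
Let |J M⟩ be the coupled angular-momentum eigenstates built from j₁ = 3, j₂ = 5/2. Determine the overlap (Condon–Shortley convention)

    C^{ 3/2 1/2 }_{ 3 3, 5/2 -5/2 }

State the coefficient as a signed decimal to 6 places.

triangle: 4!*2!*1!/8! = 48/40320
(j±m)!: 6!*0!*0!*5!*2!*1! = 172800
prefactor² = (2J+1)*Δ*N² = 5760/7
  k=0: +1/(0!*4!*0!*0!*2!*1!) = 1/48
Σ = 1/48  ⇒  CG² = 5760/7*1/48² = 5/14
CG = +√(5/14) = +0.597614

+0.597614  (= +√(5/14))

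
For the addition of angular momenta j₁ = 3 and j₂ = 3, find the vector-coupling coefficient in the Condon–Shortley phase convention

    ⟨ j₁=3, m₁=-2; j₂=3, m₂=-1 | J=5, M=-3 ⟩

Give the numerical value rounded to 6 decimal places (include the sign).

j₁+j₂−J=1  J+j₁−j₂=5  J−j₁+j₂=5  j₁+j₂+J+1=12
(j₁±m₁, j₂±m₂, J±M) = (1,5,2,4,2,8)
P² = 153600
sum k=0..1:
  [0] +1/1440 = 1/1440
  [1] −1/576 = -1/576
S = -1/960
C² = P²·S² = 1/6 ; C = -0.408248

-0.408248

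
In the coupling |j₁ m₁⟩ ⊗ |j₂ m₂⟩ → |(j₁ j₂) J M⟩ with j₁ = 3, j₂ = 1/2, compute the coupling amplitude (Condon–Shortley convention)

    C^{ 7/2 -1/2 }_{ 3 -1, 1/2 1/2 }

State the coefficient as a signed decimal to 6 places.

+√(3/7) = +0.654654

√[8·0!6!1!/8! · 2!4!1!0!3!4!] = √(6912/7)
  +(−1)^0/∏(0,0,4,1,2,0)! = 1/48  (running 1/48)
⟨..|..⟩ = √(6912/7)·(1/48) = +0.654654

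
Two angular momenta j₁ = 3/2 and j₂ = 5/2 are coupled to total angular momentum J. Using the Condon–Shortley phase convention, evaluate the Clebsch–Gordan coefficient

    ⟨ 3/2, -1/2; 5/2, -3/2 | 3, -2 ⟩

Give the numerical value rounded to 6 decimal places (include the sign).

triangle: 1!·2!·4!/8! = 48/40320
(j±m)!: 1!·2!·1!·4!·1!·5! = 5760
prefactor² = (2J+1)·Δ·N² = 48
  k=0: +1/(0!·1!·2!·1!·0!·3!) = 1/12
  k=1: −1/(1!·0!·1!·0!·1!·4!) = -1/24
Σ = 1/24  ⇒  CG² = 48·1/24² = 1/12
CG = +√(1/12) = +0.288675

+0.288675  (= +√(1/12))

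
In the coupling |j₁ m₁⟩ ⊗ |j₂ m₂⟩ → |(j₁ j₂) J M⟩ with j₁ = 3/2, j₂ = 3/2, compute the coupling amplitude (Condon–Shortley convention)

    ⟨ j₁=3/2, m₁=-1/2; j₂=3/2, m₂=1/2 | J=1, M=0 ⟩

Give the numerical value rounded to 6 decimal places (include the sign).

-0.223607

√[3·2!1!1!/5! · 1!2!2!1!1!1!] = √(1/5)
  +(−1)^1/∏(1,1,1,1,0,0)! = -1  (running -1)
  +(−1)^2/∏(2,0,0,0,1,1)! = 1/2  (running -1/2)
⟨..|..⟩ = √(1/5)·(-1/2) = -0.223607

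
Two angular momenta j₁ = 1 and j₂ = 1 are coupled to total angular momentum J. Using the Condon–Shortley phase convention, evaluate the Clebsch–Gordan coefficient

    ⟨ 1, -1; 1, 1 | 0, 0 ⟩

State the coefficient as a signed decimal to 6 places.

√[1·2!0!0!/3! · 0!2!2!0!0!0!] = √(4/3)
  +(−1)^2/∏(2,0,0,0,0,0)! = 1/2  (running 1/2)
⟨..|..⟩ = √(4/3)·(1/2) = +0.577350

+√(1/3) ≈ +0.577350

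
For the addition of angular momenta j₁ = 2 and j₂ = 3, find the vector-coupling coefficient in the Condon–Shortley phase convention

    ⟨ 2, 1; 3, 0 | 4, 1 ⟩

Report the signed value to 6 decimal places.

+0.462910

j₁+j₂−J=1  J+j₁−j₂=3  J−j₁+j₂=5  j₁+j₂+J+1=10
(j₁±m₁, j₂±m₂, J±M) = (3,1,3,3,5,3)
P² = 1944/7
sum k=0..1:
  [0] +1/24 = 1/24
  [1] −1/72 = -1/72
S = 1/36
C² = P²·S² = 3/14 ; C = +0.462910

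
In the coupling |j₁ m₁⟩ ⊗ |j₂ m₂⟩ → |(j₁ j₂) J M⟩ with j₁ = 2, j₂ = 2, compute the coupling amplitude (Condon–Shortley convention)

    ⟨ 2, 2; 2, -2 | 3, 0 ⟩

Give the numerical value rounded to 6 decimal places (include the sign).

+√(1/10) = +0.316228

√[7·1!3!3!/8! · 4!0!0!4!3!3!] = √(648/5)
  +(−1)^0/∏(0,1,0,0,3,3)! = 1/36  (running 1/36)
⟨..|..⟩ = √(648/5)·(1/36) = +0.316228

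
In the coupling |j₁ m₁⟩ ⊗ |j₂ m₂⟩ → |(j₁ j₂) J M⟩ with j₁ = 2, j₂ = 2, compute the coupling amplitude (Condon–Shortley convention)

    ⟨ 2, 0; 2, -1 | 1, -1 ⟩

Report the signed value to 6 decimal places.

−√(3/10) ≈ -0.547723

j₁+j₂−J=3  J+j₁−j₂=1  J−j₁+j₂=1  j₁+j₂+J+1=6
(j₁±m₁, j₂±m₂, J±M) = (2,2,1,3,0,2)
P² = 6/5
sum k=1..1:
  [1] −1/2 = -1/2
S = -1/2
C² = P²·S² = 3/10 ; C = -0.547723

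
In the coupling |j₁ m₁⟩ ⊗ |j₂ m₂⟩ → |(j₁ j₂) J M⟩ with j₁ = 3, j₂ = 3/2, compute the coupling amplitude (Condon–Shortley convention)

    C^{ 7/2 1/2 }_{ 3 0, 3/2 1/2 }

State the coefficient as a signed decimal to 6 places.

-0.308607  (= −√(2/21))

triangle: 1!*5!*2!/9! = 240/362880
(j±m)!: 3!*3!*2!*1!*4!*3! = 10368
prefactor² = (2J+1)*Δ*N² = 384/7
  k=0: +1/(0!*1!*3!*2!*2!*0!) = 1/24
  k=1: −1/(1!*0!*2!*1!*3!*1!) = -1/12
Σ = -1/24  ⇒  CG² = 384/7*(-1/24)² = 2/21
CG = −√(2/21) = -0.308607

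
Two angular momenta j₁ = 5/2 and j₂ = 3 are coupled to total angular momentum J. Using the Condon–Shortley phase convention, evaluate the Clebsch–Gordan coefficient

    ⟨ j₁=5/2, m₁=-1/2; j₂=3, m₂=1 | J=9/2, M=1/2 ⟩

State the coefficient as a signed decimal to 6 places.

triangle: 1!×4!×5!/11! = 2880/39916800
(j±m)!: 2!×3!×4!×2!×5!×4! = 1658880
prefactor² = (2J+1)×Δ×N² = 92160/77
  k=0: +1/(0!×1!×3!×4!×1!×1!) = 1/144
  k=1: −1/(1!×0!×2!×3!×2!×2!) = -1/48
Σ = -1/72  ⇒  CG² = 92160/77×(-1/72)² = 160/693
CG = −√(160/693) = -0.480500

−√(160/693) = -0.480500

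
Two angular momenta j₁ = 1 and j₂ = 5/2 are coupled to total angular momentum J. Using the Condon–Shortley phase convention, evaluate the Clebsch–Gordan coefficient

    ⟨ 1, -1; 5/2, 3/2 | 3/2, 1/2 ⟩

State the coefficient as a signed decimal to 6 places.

+0.632456  (= +√(2/5))

√[4·2!0!3!/6! · 0!2!4!1!2!1!] = √(32/5)
  +(−1)^2/∏(2,0,0,2,0,1)! = 1/4  (running 1/4)
⟨..|..⟩ = √(32/5)·(1/4) = +0.632456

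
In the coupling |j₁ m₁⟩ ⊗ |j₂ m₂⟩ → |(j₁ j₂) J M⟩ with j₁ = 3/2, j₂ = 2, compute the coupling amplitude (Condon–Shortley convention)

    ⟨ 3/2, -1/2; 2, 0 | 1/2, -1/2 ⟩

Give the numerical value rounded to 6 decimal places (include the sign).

+0.447214

√[2·3!0!1!/5! · 1!2!2!2!0!1!] = √(4/5)
  +(−1)^2/∏(2,1,0,0,0,1)! = 1/2  (running 1/2)
⟨..|..⟩ = √(4/5)·(1/2) = +0.447214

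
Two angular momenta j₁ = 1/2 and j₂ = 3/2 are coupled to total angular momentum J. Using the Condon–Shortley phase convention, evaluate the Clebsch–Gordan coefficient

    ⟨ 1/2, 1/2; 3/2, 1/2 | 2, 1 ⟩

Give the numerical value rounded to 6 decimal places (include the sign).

triangle: 0!·1!·3!/5! = 6/120
(j±m)!: 1!·0!·2!·1!·3!·1! = 12
prefactor² = (2J+1)·Δ·N² = 3
  k=0: +1/(0!·0!·0!·2!·1!·1!) = 1/2
Σ = 1/2  ⇒  CG² = 3·1/2² = 3/4
CG = +√(3/4) = +0.866025

+√(3/4) ≈ +0.866025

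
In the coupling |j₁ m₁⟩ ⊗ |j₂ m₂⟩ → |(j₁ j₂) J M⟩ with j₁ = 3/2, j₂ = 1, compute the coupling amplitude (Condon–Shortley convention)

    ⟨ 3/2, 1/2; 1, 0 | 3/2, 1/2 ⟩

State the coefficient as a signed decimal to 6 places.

√[4·1!2!1!/5! · 2!1!1!1!2!1!] = √(4/15)
  +(−1)^0/∏(0,1,1,1,1,0)! = 1  (running 1)
  +(−1)^1/∏(1,0,0,0,2,1)! = -1/2  (running 1/2)
⟨..|..⟩ = √(4/15)·(1/2) = +0.258199

+0.258199  (= +√(1/15))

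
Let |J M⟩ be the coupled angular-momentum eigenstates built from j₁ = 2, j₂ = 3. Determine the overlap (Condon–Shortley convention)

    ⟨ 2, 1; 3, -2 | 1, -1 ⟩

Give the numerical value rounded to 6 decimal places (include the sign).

j₁+j₂−J=4  J+j₁−j₂=0  J−j₁+j₂=2  j₁+j₂+J+1=7
(j₁±m₁, j₂±m₂, J±M) = (3,1,1,5,0,2)
P² = 288/7
sum k=1..1:
  [1] −1/12 = -1/12
S = -1/12
C² = P²·S² = 2/7 ; C = -0.534522

−√(2/7) ≈ -0.534522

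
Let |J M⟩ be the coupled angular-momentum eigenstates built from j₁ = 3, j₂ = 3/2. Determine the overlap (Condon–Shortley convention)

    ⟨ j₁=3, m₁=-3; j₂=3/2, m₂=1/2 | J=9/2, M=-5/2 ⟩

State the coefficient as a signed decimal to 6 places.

+√(1/12) ≈ +0.288675

j₁+j₂−J=0  J+j₁−j₂=6  J−j₁+j₂=3  j₁+j₂+J+1=10
(j₁±m₁, j₂±m₂, J±M) = (0,6,2,1,2,7)
P² = 172800
sum k=0..0:
  [0] +1/1440 = 1/1440
S = 1/1440
C² = P²·S² = 1/12 ; C = +0.288675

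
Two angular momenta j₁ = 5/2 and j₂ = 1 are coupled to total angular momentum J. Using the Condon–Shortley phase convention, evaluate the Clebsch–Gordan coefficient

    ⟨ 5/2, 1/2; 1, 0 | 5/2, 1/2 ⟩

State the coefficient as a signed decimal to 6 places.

j₁+j₂−J=1  J+j₁−j₂=4  J−j₁+j₂=1  j₁+j₂+J+1=7
(j₁±m₁, j₂±m₂, J±M) = (3,2,1,1,3,2)
P² = 144/35
sum k=0..1:
  [0] +1/4 = 1/4
  [1] −1/6 = -1/6
S = 1/12
C² = P²·S² = 1/35 ; C = +0.169031

+√(1/35) ≈ +0.169031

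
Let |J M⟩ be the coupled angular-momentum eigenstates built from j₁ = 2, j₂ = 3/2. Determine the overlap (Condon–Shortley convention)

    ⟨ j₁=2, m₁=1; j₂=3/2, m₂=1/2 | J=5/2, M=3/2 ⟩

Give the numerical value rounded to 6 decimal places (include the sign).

+√(1/35) ≈ +0.169031

√[6·1!3!2!/7! · 3!1!2!1!4!1!] = √(144/35)
  +(−1)^0/∏(0,1,1,2,2,0)! = 1/4  (running 1/4)
  +(−1)^1/∏(1,0,0,1,3,1)! = -1/6  (running 1/12)
⟨..|..⟩ = √(144/35)·(1/12) = +0.169031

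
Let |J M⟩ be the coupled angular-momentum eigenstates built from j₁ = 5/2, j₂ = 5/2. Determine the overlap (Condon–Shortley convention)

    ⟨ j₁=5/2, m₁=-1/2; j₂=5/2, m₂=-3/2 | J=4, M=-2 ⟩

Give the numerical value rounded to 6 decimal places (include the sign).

+0.422577  (= +√(5/28))

triangle: 1!·4!·4!/10! = 576/3628800
(j±m)!: 2!·3!·1!·4!·2!·6! = 414720
prefactor² = (2J+1)·Δ·N² = 20736/35
  k=0: +1/(0!·1!·3!·1!·1!·3!) = 1/36
  k=1: −1/(1!·0!·2!·0!·2!·4!) = -1/96
Σ = 5/288  ⇒  CG² = 20736/35·5/288² = 5/28
CG = +√(5/28) = +0.422577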